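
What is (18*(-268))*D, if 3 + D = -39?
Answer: 202608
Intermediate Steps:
D = -42 (D = -3 - 39 = -42)
(18*(-268))*D = (18*(-268))*(-42) = -4824*(-42) = 202608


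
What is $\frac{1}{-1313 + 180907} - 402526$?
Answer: $- \frac{72291254443}{179594} \approx -4.0253 \cdot 10^{5}$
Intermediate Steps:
$\frac{1}{-1313 + 180907} - 402526 = \frac{1}{179594} - 402526 = - \frac{72291254443}{179594}$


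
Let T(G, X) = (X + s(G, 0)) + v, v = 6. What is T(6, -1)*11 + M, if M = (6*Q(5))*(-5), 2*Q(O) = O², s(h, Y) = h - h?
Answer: -320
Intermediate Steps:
s(h, Y) = 0
Q(O) = O²/2
T(G, X) = 6 + X (T(G, X) = (X + 0) + 6 = X + 6 = 6 + X)
M = -375 (M = (6*((½)*5²))*(-5) = (6*((½)*25))*(-5) = (6*(25/2))*(-5) = 75*(-5) = -375)
T(6, -1)*11 + M = (6 - 1)*11 - 375 = 5*11 - 375 = 55 - 375 = -320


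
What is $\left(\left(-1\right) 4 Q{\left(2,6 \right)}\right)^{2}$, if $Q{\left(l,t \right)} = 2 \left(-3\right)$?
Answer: $576$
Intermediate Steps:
$Q{\left(l,t \right)} = -6$
$\left(\left(-1\right) 4 Q{\left(2,6 \right)}\right)^{2} = \left(\left(-1\right) 4 \left(-6\right)\right)^{2} = \left(\left(-4\right) \left(-6\right)\right)^{2} = 24^{2} = 576$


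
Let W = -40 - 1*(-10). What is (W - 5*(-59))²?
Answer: 70225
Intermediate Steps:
W = -30 (W = -40 + 10 = -30)
(W - 5*(-59))² = (-30 - 5*(-59))² = (-30 + 295)² = 265² = 70225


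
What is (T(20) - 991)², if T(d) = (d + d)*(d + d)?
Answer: 370881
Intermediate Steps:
T(d) = 4*d² (T(d) = (2*d)*(2*d) = 4*d²)
(T(20) - 991)² = (4*20² - 991)² = (4*400 - 991)² = (1600 - 991)² = 609² = 370881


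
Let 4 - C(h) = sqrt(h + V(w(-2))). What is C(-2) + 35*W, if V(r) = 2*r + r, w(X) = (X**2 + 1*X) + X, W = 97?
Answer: 3399 - I*sqrt(2) ≈ 3399.0 - 1.4142*I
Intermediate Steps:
w(X) = X**2 + 2*X (w(X) = (X**2 + X) + X = (X + X**2) + X = X**2 + 2*X)
V(r) = 3*r
C(h) = 4 - sqrt(h) (C(h) = 4 - sqrt(h + 3*(-2*(2 - 2))) = 4 - sqrt(h + 3*(-2*0)) = 4 - sqrt(h + 3*0) = 4 - sqrt(h + 0) = 4 - sqrt(h))
C(-2) + 35*W = (4 - sqrt(-2)) + 35*97 = (4 - I*sqrt(2)) + 3395 = 3399 - I*sqrt(2)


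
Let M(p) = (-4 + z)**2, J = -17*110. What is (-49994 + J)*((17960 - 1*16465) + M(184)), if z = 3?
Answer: -77588544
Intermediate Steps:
J = -1870
M(p) = 1 (M(p) = (-4 + 3)**2 = (-1)**2 = 1)
(-49994 + J)*((17960 - 1*16465) + M(184)) = (-49994 - 1870)*((17960 - 1*16465) + 1) = -51864*((17960 - 16465) + 1) = -51864*(1495 + 1) = -51864*1496 = -77588544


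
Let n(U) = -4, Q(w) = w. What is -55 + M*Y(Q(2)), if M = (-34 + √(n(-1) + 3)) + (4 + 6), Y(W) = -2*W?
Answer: 41 - 4*I ≈ 41.0 - 4.0*I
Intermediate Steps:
M = -24 + I (M = (-34 + √(-4 + 3)) + (4 + 6) = (-34 + √(-1)) + 10 = (-34 + I) + 10 = -24 + I ≈ -24.0 + 1.0*I)
-55 + M*Y(Q(2)) = -55 + (-24 + I)*(-2*2) = -55 + (-24 + I)*(-4) = -55 + (96 - 4*I) = 41 - 4*I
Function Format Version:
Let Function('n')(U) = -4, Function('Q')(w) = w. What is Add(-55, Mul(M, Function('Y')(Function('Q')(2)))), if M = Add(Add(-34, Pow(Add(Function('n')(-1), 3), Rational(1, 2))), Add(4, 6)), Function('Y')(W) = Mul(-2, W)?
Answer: Add(41, Mul(-4, I)) ≈ Add(41.000, Mul(-4.0000, I))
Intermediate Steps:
M = Add(-24, I) (M = Add(Add(-34, Pow(Add(-4, 3), Rational(1, 2))), Add(4, 6)) = Add(Add(-34, Pow(-1, Rational(1, 2))), 10) = Add(Add(-34, I), 10) = Add(-24, I) ≈ Add(-24.000, Mul(1.0000, I)))
Add(-55, Mul(M, Function('Y')(Function('Q')(2)))) = Add(-55, Mul(Add(-24, I), Mul(-2, 2))) = Add(-55, Mul(Add(-24, I), -4)) = Add(-55, Add(96, Mul(-4, I))) = Add(41, Mul(-4, I))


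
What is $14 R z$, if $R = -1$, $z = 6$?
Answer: $-84$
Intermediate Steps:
$14 R z = 14 \left(-1\right) 6 = \left(-14\right) 6 = -84$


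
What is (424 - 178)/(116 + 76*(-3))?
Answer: -123/56 ≈ -2.1964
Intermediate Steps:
(424 - 178)/(116 + 76*(-3)) = 246/(116 - 228) = 246/(-112) = 246*(-1/112) = -123/56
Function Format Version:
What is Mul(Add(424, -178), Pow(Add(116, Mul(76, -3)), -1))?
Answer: Rational(-123, 56) ≈ -2.1964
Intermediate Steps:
Mul(Add(424, -178), Pow(Add(116, Mul(76, -3)), -1)) = Mul(246, Pow(Add(116, -228), -1)) = Mul(246, Pow(-112, -1)) = Mul(246, Rational(-1, 112)) = Rational(-123, 56)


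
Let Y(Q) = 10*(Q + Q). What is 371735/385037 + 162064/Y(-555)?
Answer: -14568594467/1068477675 ≈ -13.635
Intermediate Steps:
Y(Q) = 20*Q (Y(Q) = 10*(2*Q) = 20*Q)
371735/385037 + 162064/Y(-555) = 371735/385037 + 162064/((20*(-555))) = 371735*(1/385037) + 162064/(-11100) = 371735/385037 + 162064*(-1/11100) = 371735/385037 - 40516/2775 = -14568594467/1068477675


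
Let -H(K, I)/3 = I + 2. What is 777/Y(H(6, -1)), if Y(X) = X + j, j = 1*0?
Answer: -259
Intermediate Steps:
H(K, I) = -6 - 3*I (H(K, I) = -3*(I + 2) = -3*(2 + I) = -6 - 3*I)
j = 0
Y(X) = X (Y(X) = X + 0 = X)
777/Y(H(6, -1)) = 777/(-6 - 3*(-1)) = 777/(-6 + 3) = 777/(-3) = 777*(-⅓) = -259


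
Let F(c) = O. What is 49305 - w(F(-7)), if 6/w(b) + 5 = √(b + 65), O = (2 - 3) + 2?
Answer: 2021475/41 - 6*√66/41 ≈ 49303.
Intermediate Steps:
O = 1 (O = -1 + 2 = 1)
F(c) = 1
w(b) = 6/(-5 + √(65 + b)) (w(b) = 6/(-5 + √(b + 65)) = 6/(-5 + √(65 + b)))
49305 - w(F(-7)) = 49305 - 6/(-5 + √(65 + 1)) = 49305 - 6/(-5 + √66)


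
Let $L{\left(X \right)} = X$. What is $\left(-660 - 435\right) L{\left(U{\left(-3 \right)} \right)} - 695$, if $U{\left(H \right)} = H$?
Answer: $2590$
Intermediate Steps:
$\left(-660 - 435\right) L{\left(U{\left(-3 \right)} \right)} - 695 = \left(-660 - 435\right) \left(-3\right) - 695 = \left(-1095\right) \left(-3\right) - 695 = 3285 - 695 = 2590$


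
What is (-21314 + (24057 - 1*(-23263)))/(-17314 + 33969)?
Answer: 26006/16655 ≈ 1.5615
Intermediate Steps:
(-21314 + (24057 - 1*(-23263)))/(-17314 + 33969) = (-21314 + (24057 + 23263))/16655 = (-21314 + 47320)*(1/16655) = 26006*(1/16655) = 26006/16655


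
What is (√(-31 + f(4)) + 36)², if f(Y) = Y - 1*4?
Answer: (36 + I*√31)² ≈ 1265.0 + 400.88*I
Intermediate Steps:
f(Y) = -4 + Y (f(Y) = Y - 4 = -4 + Y)
(√(-31 + f(4)) + 36)² = (√(-31 + (-4 + 4)) + 36)² = (√(-31 + 0) + 36)² = (√(-31) + 36)² = (I*√31 + 36)² = (36 + I*√31)²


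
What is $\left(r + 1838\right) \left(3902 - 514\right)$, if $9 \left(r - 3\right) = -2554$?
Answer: $\frac{47482820}{9} \approx 5.2759 \cdot 10^{6}$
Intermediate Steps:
$r = - \frac{2527}{9}$ ($r = 3 + \frac{1}{9} \left(-2554\right) = 3 - \frac{2554}{9} = - \frac{2527}{9} \approx -280.78$)
$\left(r + 1838\right) \left(3902 - 514\right) = \left(- \frac{2527}{9} + 1838\right) \left(3902 - 514\right) = \frac{14015}{9} \cdot 3388 = \frac{47482820}{9}$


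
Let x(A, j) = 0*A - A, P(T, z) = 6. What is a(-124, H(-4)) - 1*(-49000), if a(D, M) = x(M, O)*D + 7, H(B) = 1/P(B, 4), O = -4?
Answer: 147083/3 ≈ 49028.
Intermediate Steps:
H(B) = ⅙ (H(B) = 1/6 = ⅙)
x(A, j) = -A (x(A, j) = 0 - A = -A)
a(D, M) = 7 - D*M (a(D, M) = (-M)*D + 7 = -D*M + 7 = 7 - D*M)
a(-124, H(-4)) - 1*(-49000) = (7 - 1*(-124)*⅙) - 1*(-49000) = (7 + 62/3) + 49000 = 83/3 + 49000 = 147083/3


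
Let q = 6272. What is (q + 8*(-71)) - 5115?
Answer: 589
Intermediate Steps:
(q + 8*(-71)) - 5115 = (6272 + 8*(-71)) - 5115 = (6272 - 568) - 5115 = 5704 - 5115 = 589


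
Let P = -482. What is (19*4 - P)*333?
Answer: 185814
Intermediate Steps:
(19*4 - P)*333 = (19*4 - 1*(-482))*333 = (76 + 482)*333 = 558*333 = 185814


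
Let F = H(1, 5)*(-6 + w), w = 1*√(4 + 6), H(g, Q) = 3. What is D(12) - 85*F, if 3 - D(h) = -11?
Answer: 1544 - 255*√10 ≈ 737.62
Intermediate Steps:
D(h) = 14 (D(h) = 3 - 1*(-11) = 3 + 11 = 14)
w = √10 (w = 1*√10 = √10 ≈ 3.1623)
F = -18 + 3*√10 (F = 3*(-6 + √10) = -18 + 3*√10 ≈ -8.5132)
D(12) - 85*F = 14 - 85*(-18 + 3*√10) = 14 + (1530 - 255*√10) = 1544 - 255*√10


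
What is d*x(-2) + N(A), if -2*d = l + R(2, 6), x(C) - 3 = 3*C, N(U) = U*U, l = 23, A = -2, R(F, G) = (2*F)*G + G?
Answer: 167/2 ≈ 83.500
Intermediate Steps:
R(F, G) = G + 2*F*G (R(F, G) = 2*F*G + G = G + 2*F*G)
N(U) = U²
x(C) = 3 + 3*C
d = -53/2 (d = -(23 + 6*(1 + 2*2))/2 = -(23 + 6*(1 + 4))/2 = -(23 + 6*5)/2 = -(23 + 30)/2 = -½*53 = -53/2 ≈ -26.500)
d*x(-2) + N(A) = -53*(3 + 3*(-2))/2 + (-2)² = -53*(3 - 6)/2 + 4 = -53/2*(-3) + 4 = 159/2 + 4 = 167/2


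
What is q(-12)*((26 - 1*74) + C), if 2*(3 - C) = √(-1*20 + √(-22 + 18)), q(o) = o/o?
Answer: -45 - √(-20 + 2*I)/2 ≈ -45.112 - 2.2389*I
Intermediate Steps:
q(o) = 1
C = 3 - √(-20 + 2*I)/2 (C = 3 - √(-1*20 + √(-22 + 18))/2 = 3 - √(-20 + √(-4))/2 = 3 - √(-20 + 2*I)/2 ≈ 2.8883 - 2.2389*I)
q(-12)*((26 - 1*74) + C) = 1*((26 - 1*74) + (3 - √(-20 + 2*I)/2)) = 1*((26 - 74) + (3 - √(-20 + 2*I)/2)) = 1*(-48 + (3 - √(-20 + 2*I)/2)) = 1*(-45 - √(-20 + 2*I)/2) = -45 - √(-20 + 2*I)/2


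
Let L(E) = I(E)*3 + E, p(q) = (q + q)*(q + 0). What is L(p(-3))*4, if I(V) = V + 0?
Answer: 288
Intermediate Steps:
I(V) = V
p(q) = 2*q**2 (p(q) = (2*q)*q = 2*q**2)
L(E) = 4*E (L(E) = E*3 + E = 3*E + E = 4*E)
L(p(-3))*4 = (4*(2*(-3)**2))*4 = (4*(2*9))*4 = (4*18)*4 = 72*4 = 288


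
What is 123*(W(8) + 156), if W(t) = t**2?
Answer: 27060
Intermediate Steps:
123*(W(8) + 156) = 123*(8**2 + 156) = 123*(64 + 156) = 123*220 = 27060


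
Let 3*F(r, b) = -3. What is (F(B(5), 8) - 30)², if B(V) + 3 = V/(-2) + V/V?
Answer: 961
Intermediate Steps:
B(V) = -2 - V/2 (B(V) = -3 + (V/(-2) + V/V) = -3 + (V*(-½) + 1) = -3 + (-V/2 + 1) = -3 + (1 - V/2) = -2 - V/2)
F(r, b) = -1 (F(r, b) = (⅓)*(-3) = -1)
(F(B(5), 8) - 30)² = (-1 - 30)² = (-31)² = 961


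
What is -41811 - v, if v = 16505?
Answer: -58316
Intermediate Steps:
-41811 - v = -41811 - 1*16505 = -41811 - 16505 = -58316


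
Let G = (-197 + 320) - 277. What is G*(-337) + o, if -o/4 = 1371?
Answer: 46414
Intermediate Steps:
o = -5484 (o = -4*1371 = -5484)
G = -154 (G = 123 - 277 = -154)
G*(-337) + o = -154*(-337) - 5484 = 51898 - 5484 = 46414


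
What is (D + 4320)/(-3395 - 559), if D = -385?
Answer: -3935/3954 ≈ -0.99519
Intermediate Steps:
(D + 4320)/(-3395 - 559) = (-385 + 4320)/(-3395 - 559) = 3935/(-3954) = 3935*(-1/3954) = -3935/3954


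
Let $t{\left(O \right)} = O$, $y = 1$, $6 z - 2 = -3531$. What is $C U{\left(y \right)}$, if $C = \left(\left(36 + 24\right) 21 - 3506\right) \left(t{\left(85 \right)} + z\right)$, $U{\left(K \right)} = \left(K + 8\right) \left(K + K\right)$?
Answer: $20342022$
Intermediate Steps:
$z = - \frac{3529}{6}$ ($z = \frac{1}{3} + \frac{1}{6} \left(-3531\right) = \frac{1}{3} - \frac{1177}{2} = - \frac{3529}{6} \approx -588.17$)
$U{\left(K \right)} = 2 K \left(8 + K\right)$ ($U{\left(K \right)} = \left(8 + K\right) 2 K = 2 K \left(8 + K\right)$)
$C = \frac{3390337}{3}$ ($C = \left(\left(36 + 24\right) 21 - 3506\right) \left(85 - \frac{3529}{6}\right) = \left(60 \cdot 21 - 3506\right) \left(- \frac{3019}{6}\right) = \left(1260 - 3506\right) \left(- \frac{3019}{6}\right) = \left(-2246\right) \left(- \frac{3019}{6}\right) = \frac{3390337}{3} \approx 1.1301 \cdot 10^{6}$)
$C U{\left(y \right)} = \frac{3390337 \cdot 2 \cdot 1 \left(8 + 1\right)}{3} = \frac{3390337 \cdot 2 \cdot 1 \cdot 9}{3} = \frac{3390337}{3} \cdot 18 = 20342022$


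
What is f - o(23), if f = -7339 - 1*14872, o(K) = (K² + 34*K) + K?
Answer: -23545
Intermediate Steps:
o(K) = K² + 35*K
f = -22211 (f = -7339 - 14872 = -22211)
f - o(23) = -22211 - 23*(35 + 23) = -22211 - 23*58 = -22211 - 1*1334 = -22211 - 1334 = -23545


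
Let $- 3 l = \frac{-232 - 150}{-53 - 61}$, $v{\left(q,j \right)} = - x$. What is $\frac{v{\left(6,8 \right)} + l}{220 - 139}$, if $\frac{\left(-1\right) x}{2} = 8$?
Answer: $\frac{2545}{13851} \approx 0.18374$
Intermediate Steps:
$x = -16$ ($x = \left(-2\right) 8 = -16$)
$v{\left(q,j \right)} = 16$ ($v{\left(q,j \right)} = \left(-1\right) \left(-16\right) = 16$)
$l = - \frac{191}{171}$ ($l = - \frac{\left(-232 - 150\right) \frac{1}{-53 - 61}}{3} = - \frac{\left(-382\right) \frac{1}{-114}}{3} = - \frac{\left(-382\right) \left(- \frac{1}{114}\right)}{3} = \left(- \frac{1}{3}\right) \frac{191}{57} = - \frac{191}{171} \approx -1.117$)
$\frac{v{\left(6,8 \right)} + l}{220 - 139} = \frac{16 - \frac{191}{171}}{220 - 139} = \frac{2545}{171 \cdot 81} = \frac{2545}{171} \cdot \frac{1}{81} = \frac{2545}{13851}$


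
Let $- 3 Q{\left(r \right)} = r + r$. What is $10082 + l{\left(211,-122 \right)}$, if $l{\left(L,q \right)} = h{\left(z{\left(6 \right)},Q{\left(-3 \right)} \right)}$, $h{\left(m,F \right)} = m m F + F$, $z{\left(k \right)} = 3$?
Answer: $10102$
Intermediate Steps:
$Q{\left(r \right)} = - \frac{2 r}{3}$ ($Q{\left(r \right)} = - \frac{r + r}{3} = - \frac{2 r}{3}$)
$h{\left(m,F \right)} = F + F m^{2}$ ($h{\left(m,F \right)} = m^{2} F + F = F m^{2} + F = F + F m^{2}$)
$l{\left(L,q \right)} = 20$ ($l{\left(L,q \right)} = \left(- \frac{2}{3}\right) \left(-3\right) \left(1 + 3^{2}\right) = 2 \left(1 + 9\right) = 2 \cdot 10 = 20$)
$10082 + l{\left(211,-122 \right)} = 10082 + 20 = 10102$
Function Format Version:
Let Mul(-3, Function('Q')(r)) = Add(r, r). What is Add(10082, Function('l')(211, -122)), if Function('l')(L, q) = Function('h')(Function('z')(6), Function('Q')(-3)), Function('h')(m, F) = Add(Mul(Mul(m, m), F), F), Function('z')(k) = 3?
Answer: 10102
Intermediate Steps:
Function('Q')(r) = Mul(Rational(-2, 3), r) (Function('Q')(r) = Mul(Rational(-1, 3), Add(r, r)) = Mul(Rational(-1, 3), Mul(2, r)) = Mul(Rational(-2, 3), r))
Function('h')(m, F) = Add(F, Mul(F, Pow(m, 2))) (Function('h')(m, F) = Add(Mul(Pow(m, 2), F), F) = Add(Mul(F, Pow(m, 2)), F) = Add(F, Mul(F, Pow(m, 2))))
Function('l')(L, q) = 20 (Function('l')(L, q) = Mul(Mul(Rational(-2, 3), -3), Add(1, Pow(3, 2))) = Mul(2, Add(1, 9)) = Mul(2, 10) = 20)
Add(10082, Function('l')(211, -122)) = Add(10082, 20) = 10102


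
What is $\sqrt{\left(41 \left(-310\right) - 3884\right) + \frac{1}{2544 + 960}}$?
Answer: $\frac{5 i \sqrt{509353485}}{876} \approx 128.82 i$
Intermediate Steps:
$\sqrt{\left(41 \left(-310\right) - 3884\right) + \frac{1}{2544 + 960}} = \sqrt{\left(-12710 - 3884\right) + \frac{1}{3504}} = \sqrt{-16594 + \frac{1}{3504}} = \sqrt{- \frac{58145375}{3504}} = \frac{5 i \sqrt{509353485}}{876}$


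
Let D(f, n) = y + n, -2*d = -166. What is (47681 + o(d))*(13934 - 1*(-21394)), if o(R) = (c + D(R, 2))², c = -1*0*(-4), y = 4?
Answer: 1685746176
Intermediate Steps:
d = 83 (d = -½*(-166) = 83)
D(f, n) = 4 + n
c = 0 (c = 0*(-4) = 0)
o(R) = 36 (o(R) = (0 + (4 + 2))² = (0 + 6)² = 6² = 36)
(47681 + o(d))*(13934 - 1*(-21394)) = (47681 + 36)*(13934 - 1*(-21394)) = 47717*(13934 + 21394) = 47717*35328 = 1685746176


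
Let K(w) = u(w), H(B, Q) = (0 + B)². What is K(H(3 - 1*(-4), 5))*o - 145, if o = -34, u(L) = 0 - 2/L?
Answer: -7037/49 ≈ -143.61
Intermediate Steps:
H(B, Q) = B²
u(L) = -2/L
K(w) = -2/w
K(H(3 - 1*(-4), 5))*o - 145 = -2/(3 - 1*(-4))²*(-34) - 145 = -2/(3 + 4)²*(-34) - 145 = -2/(7²)*(-34) - 145 = -2/49*(-34) - 145 = 68/49 - 145 = -7037/49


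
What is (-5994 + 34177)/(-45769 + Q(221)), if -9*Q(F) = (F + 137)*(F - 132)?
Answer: -253647/443783 ≈ -0.57156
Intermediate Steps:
Q(F) = -(-132 + F)*(137 + F)/9 (Q(F) = -(F + 137)*(F - 132)/9 = -(137 + F)*(-132 + F)/9 = -(-132 + F)*(137 + F)/9)
(-5994 + 34177)/(-45769 + Q(221)) = (-5994 + 34177)/(-45769 + (6028/3 - 5/9*221 - ⅑*221²)) = 28183/(-45769 + (6028/3 - 1105/9 - ⅑*48841)) = 28183/(-45769 + (6028/3 - 1105/9 - 48841/9)) = 28183/(-45769 - 31862/9) = 28183/(-443783/9) = 28183*(-9/443783) = -253647/443783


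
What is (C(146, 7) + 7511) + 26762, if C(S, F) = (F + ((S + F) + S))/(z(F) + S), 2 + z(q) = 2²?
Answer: 2536355/74 ≈ 34275.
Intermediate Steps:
z(q) = 2 (z(q) = -2 + 2² = -2 + 4 = 2)
C(S, F) = (2*F + 2*S)/(2 + S) (C(S, F) = (F + ((S + F) + S))/(2 + S) = (F + ((F + S) + S))/(2 + S) = (F + (F + 2*S))/(2 + S) = (2*F + 2*S)/(2 + S))
(C(146, 7) + 7511) + 26762 = (2*(7 + 146)/(2 + 146) + 7511) + 26762 = (2*153/148 + 7511) + 26762 = (2*(1/148)*153 + 7511) + 26762 = (153/74 + 7511) + 26762 = 555967/74 + 26762 = 2536355/74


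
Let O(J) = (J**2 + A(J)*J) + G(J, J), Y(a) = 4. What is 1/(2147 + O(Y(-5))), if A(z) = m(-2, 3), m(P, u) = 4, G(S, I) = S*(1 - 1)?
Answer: 1/2179 ≈ 0.00045893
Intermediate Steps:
G(S, I) = 0 (G(S, I) = S*0 = 0)
A(z) = 4
O(J) = J**2 + 4*J (O(J) = (J**2 + 4*J) + 0 = J**2 + 4*J)
1/(2147 + O(Y(-5))) = 1/(2147 + 4*(4 + 4)) = 1/(2147 + 4*8) = 1/(2147 + 32) = 1/2179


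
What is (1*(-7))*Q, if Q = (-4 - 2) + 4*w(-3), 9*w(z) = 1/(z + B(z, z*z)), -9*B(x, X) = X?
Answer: 385/9 ≈ 42.778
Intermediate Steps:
B(x, X) = -X/9
w(z) = 1/(9*(z - z²/9)) (w(z) = 1/(9*(z - z*z/9)) = 1/(9*(z - z²/9)))
Q = -55/9 (Q = (-4 - 2) + 4*(-1/(-3*(-9 - 3))) = -6 + 4*(-1*(-⅓)/(-12)) = -6 + 4*(-1*(-⅓)*(-1/12)) = -6 + 4*(-1/36) = -6 - ⅑ = -55/9 ≈ -6.1111)
(1*(-7))*Q = (1*(-7))*(-55/9) = -7*(-55/9) = 385/9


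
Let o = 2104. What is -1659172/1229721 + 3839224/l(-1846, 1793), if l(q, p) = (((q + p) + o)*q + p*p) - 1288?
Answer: -5671191376124/704119798785 ≈ -8.0543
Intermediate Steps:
l(q, p) = -1288 + p² + q*(2104 + p + q) (l(q, p) = (((q + p) + 2104)*q + p*p) - 1288 = (((p + q) + 2104)*q + p²) - 1288 = ((2104 + p + q)*q + p²) - 1288 = (q*(2104 + p + q) + p²) - 1288 = (p² + q*(2104 + p + q)) - 1288 = -1288 + p² + q*(2104 + p + q))
-1659172/1229721 + 3839224/l(-1846, 1793) = -1659172/1229721 + 3839224/(-1288 + 1793² + (-1846)² + 2104*(-1846) + 1793*(-1846)) = -1659172*1/1229721 + 3839224/(-1288 + 3214849 + 3407716 - 3883984 - 3309878) = -1659172/1229721 + 3839224/(-572585) = -1659172/1229721 + 3839224*(-1/572585) = -1659172/1229721 - 3839224/572585 = -5671191376124/704119798785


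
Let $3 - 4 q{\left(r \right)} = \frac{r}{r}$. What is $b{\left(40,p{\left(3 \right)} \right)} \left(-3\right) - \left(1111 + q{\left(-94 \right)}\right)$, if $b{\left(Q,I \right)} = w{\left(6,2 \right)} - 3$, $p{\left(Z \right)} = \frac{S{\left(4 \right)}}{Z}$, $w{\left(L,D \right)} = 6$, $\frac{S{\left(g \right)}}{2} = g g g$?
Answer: $- \frac{2241}{2} \approx -1120.5$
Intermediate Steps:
$S{\left(g \right)} = 2 g^{3}$ ($S{\left(g \right)} = 2 g g g = 2 g^{2} g = 2 g^{3}$)
$q{\left(r \right)} = \frac{1}{2}$ ($q{\left(r \right)} = \frac{3}{4} - \frac{r \frac{1}{r}}{4} = \frac{3}{4} - \frac{1}{4} = \frac{1}{2}$)
$p{\left(Z \right)} = \frac{128}{Z}$ ($p{\left(Z \right)} = \frac{2 \cdot 4^{3}}{Z} = \frac{2 \cdot 64}{Z} = \frac{128}{Z}$)
$b{\left(Q,I \right)} = 3$ ($b{\left(Q,I \right)} = 6 - 3 = 3$)
$b{\left(40,p{\left(3 \right)} \right)} \left(-3\right) - \left(1111 + q{\left(-94 \right)}\right) = 3 \left(-3\right) - \frac{2223}{2} = -9 - \frac{2223}{2} = - \frac{2241}{2}$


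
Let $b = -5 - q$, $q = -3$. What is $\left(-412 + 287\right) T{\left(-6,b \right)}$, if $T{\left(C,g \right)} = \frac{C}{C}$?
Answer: $-125$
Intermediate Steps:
$b = -2$ ($b = -5 - -3 = -5 + 3 = -2$)
$T{\left(C,g \right)} = 1$
$\left(-412 + 287\right) T{\left(-6,b \right)} = \left(-412 + 287\right) 1 = \left(-125\right) 1 = -125$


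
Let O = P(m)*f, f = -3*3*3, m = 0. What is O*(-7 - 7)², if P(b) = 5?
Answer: -26460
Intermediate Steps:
f = -27 (f = -9*3 = -27)
O = -135 (O = 5*(-27) = -135)
O*(-7 - 7)² = -135*(-7 - 7)² = -135*(-14)² = -135*196 = -26460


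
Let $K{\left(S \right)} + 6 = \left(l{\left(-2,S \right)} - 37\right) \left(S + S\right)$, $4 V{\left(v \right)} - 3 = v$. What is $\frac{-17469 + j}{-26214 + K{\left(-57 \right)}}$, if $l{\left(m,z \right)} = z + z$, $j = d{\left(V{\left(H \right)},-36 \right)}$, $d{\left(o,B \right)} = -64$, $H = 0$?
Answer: $\frac{17533}{9006} \approx 1.9468$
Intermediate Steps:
$V{\left(v \right)} = \frac{3}{4} + \frac{v}{4}$
$j = -64$
$l{\left(m,z \right)} = 2 z$
$K{\left(S \right)} = -6 + 2 S \left(-37 + 2 S\right)$ ($K{\left(S \right)} = -6 + \left(2 S - 37\right) \left(S + S\right) = -6 + \left(-37 + 2 S\right) 2 S = -6 + 2 S \left(-37 + 2 S\right)$)
$\frac{-17469 + j}{-26214 + K{\left(-57 \right)}} = \frac{-17469 - 64}{-26214 - \left(-4212 - 12996\right)} = - \frac{17533}{-26214 + \left(-6 + 4218 + 4 \cdot 3249\right)} = - \frac{17533}{-26214 + \left(-6 + 4218 + 12996\right)} = - \frac{17533}{-26214 + 17208} = - \frac{17533}{-9006} = \left(-17533\right) \left(- \frac{1}{9006}\right) = \frac{17533}{9006}$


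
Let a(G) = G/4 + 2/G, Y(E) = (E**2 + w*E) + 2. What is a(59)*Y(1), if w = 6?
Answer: 31401/236 ≈ 133.06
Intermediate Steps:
Y(E) = 2 + E**2 + 6*E (Y(E) = (E**2 + 6*E) + 2 = 2 + E**2 + 6*E)
a(G) = 2/G + G/4 (a(G) = G*(1/4) + 2/G = G/4 + 2/G = 2/G + G/4)
a(59)*Y(1) = (2/59 + (1/4)*59)*(2 + 1**2 + 6*1) = (2*(1/59) + 59/4)*(2 + 1 + 6) = (2/59 + 59/4)*9 = (3489/236)*9 = 31401/236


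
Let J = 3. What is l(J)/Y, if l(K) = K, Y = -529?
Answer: -3/529 ≈ -0.0056711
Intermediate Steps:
l(J)/Y = 3/(-529) = 3*(-1/529) = -3/529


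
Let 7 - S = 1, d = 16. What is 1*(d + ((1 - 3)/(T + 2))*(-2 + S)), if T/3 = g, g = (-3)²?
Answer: 456/29 ≈ 15.724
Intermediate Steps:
S = 6 (S = 7 - 1*1 = 7 - 1 = 6)
g = 9
T = 27 (T = 3*9 = 27)
1*(d + ((1 - 3)/(T + 2))*(-2 + S)) = 1*(16 + ((1 - 3)/(27 + 2))*(-2 + 6)) = 1*(16 - 2/29*4) = 1*(16 - 8/29) = 1*(456/29) = 456/29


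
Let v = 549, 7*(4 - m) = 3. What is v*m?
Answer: 13725/7 ≈ 1960.7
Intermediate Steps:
m = 25/7 (m = 4 - ⅐*3 = 4 - 3/7 = 25/7 ≈ 3.5714)
v*m = 549*(25/7) = 13725/7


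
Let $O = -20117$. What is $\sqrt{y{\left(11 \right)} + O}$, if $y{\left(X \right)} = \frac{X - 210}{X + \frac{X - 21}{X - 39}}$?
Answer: $\frac{i \sqrt{509020851}}{159} \approx 141.9 i$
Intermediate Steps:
$y{\left(X \right)} = \frac{-210 + X}{X + \frac{-21 + X}{-39 + X}}$
$\sqrt{y{\left(11 \right)} + O} = \sqrt{\frac{-8190 - 11^{2} + 249 \cdot 11}{21 - 11^{2} + 38 \cdot 11} - 20117} = \sqrt{\frac{-8190 - 121 + 2739}{21 - 121 + 418} - 20117} = \sqrt{\frac{1}{318} \left(-5572\right) - 20117} = \sqrt{- \frac{2786}{159} - 20117} = \sqrt{- \frac{3201389}{159}} = \frac{i \sqrt{509020851}}{159}$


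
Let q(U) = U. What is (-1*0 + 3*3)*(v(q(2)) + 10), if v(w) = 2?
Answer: 108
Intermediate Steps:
(-1*0 + 3*3)*(v(q(2)) + 10) = (-1*0 + 3*3)*(2 + 10) = (0 + 9)*12 = 9*12 = 108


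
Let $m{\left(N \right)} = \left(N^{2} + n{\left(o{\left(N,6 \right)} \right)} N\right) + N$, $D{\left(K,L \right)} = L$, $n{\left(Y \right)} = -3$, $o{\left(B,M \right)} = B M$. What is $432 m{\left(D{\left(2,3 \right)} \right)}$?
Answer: $1296$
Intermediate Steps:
$m{\left(N \right)} = N^{2} - 2 N$ ($m{\left(N \right)} = \left(N^{2} - 3 N\right) + N = N^{2} - 2 N$)
$432 m{\left(D{\left(2,3 \right)} \right)} = 432 \cdot 3 \left(-2 + 3\right) = 432 \cdot 3 \cdot 1 = 432 \cdot 3 = 1296$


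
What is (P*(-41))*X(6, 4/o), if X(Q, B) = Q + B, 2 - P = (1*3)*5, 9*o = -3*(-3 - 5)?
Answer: 7995/2 ≈ 3997.5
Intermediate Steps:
o = 8/3 (o = (-3*(-3 - 5))/9 = (-3*(-8))/9 = (⅑)*24 = 8/3 ≈ 2.6667)
P = -13 (P = 2 - 1*3*5 = 2 - 3*5 = 2 - 1*15 = 2 - 15 = -13)
X(Q, B) = B + Q
(P*(-41))*X(6, 4/o) = (-13*(-41))*(4/(8/3) + 6) = 533*(4*(3/8) + 6) = 533*(3/2 + 6) = 533*(15/2) = 7995/2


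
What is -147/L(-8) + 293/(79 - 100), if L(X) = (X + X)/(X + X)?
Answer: -3380/21 ≈ -160.95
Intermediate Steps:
L(X) = 1 (L(X) = (2*X)/((2*X)) = (2*X)*(1/(2*X)) = 1)
-147/L(-8) + 293/(79 - 100) = -147/1 + 293/(79 - 100) = -147*1 + 293/(-21) = -147 + 293*(-1/21) = -147 - 293/21 = -3380/21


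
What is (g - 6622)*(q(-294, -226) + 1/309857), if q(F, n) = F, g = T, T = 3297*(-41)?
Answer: 12917599204643/309857 ≈ 4.1689e+7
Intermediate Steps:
T = -135177
g = -135177
(g - 6622)*(q(-294, -226) + 1/309857) = (-135177 - 6622)*(-294 + 1/309857) = -141799*(-294 + 1/309857) = -141799*(-91097957/309857) = 12917599204643/309857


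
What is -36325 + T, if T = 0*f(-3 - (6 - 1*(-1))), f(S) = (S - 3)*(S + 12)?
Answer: -36325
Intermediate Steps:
f(S) = (-3 + S)*(12 + S)
T = 0 (T = 0*(-36 + (-3 - (6 - 1*(-1)))² + 9*(-3 - (6 - 1*(-1)))) = 0*(-36 + (-3 - (6 + 1))² + 9*(-3 - (6 + 1))) = 0*(-36 + (-3 - 1*7)² + 9*(-3 - 1*7)) = 0*(-36 + (-3 - 7)² + 9*(-3 - 7)) = 0*(-36 + (-10)² + 9*(-10)) = 0*(-36 + 100 - 90) = 0*(-26) = 0)
-36325 + T = -36325 + 0 = -36325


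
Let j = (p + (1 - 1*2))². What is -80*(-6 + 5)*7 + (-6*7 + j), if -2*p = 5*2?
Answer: 554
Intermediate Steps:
p = -5 (p = -5*2/2 = -½*10 = -5)
j = 36 (j = (-5 + (1 - 1*2))² = (-5 + (1 - 2))² = (-5 - 1)² = (-6)² = 36)
-80*(-6 + 5)*7 + (-6*7 + j) = -80*(-6 + 5)*7 + (-6*7 + 36) = -(-80)*7 + (-42 + 36) = -80*(-7) - 6 = 560 - 6 = 554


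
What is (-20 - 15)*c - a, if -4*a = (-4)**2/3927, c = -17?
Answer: 2336569/3927 ≈ 595.00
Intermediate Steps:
a = -4/3927 (a = -(-4)**2/(4*3927) = -4/3927 ≈ -0.0010186)
(-20 - 15)*c - a = (-20 - 15)*(-17) - 1*(-4/3927) = -35*(-17) + 4/3927 = 595 + 4/3927 = 2336569/3927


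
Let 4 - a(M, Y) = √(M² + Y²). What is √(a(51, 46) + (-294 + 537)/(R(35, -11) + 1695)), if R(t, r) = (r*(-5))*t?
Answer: √(13324315 - 3276100*√4717)/1810 ≈ 8.0382*I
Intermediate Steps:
a(M, Y) = 4 - √(M² + Y²)
R(t, r) = -5*r*t (R(t, r) = (-5*r)*t = -5*r*t)
√(a(51, 46) + (-294 + 537)/(R(35, -11) + 1695)) = √((4 - √(51² + 46²)) + (-294 + 537)/(-5*(-11)*35 + 1695)) = √((4 - √(2601 + 2116)) + 243/(1925 + 1695)) = √((4 - √4717) + 243/3620) = √(14723/3620 - √4717)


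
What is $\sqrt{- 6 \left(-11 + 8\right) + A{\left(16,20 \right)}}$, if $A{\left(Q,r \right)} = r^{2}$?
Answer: $\sqrt{418} \approx 20.445$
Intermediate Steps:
$\sqrt{- 6 \left(-11 + 8\right) + A{\left(16,20 \right)}} = \sqrt{- 6 \left(-11 + 8\right) + 20^{2}} = \sqrt{\left(-6\right) \left(-3\right) + 400} = \sqrt{18 + 400} = \sqrt{418}$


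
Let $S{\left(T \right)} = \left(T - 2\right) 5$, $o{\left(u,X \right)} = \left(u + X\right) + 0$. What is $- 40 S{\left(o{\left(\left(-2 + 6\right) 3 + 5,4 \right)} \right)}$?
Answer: $-3800$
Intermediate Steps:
$o{\left(u,X \right)} = X + u$ ($o{\left(u,X \right)} = \left(X + u\right) + 0 = X + u$)
$S{\left(T \right)} = -10 + 5 T$ ($S{\left(T \right)} = \left(-2 + T\right) 5 = -10 + 5 T$)
$- 40 S{\left(o{\left(\left(-2 + 6\right) 3 + 5,4 \right)} \right)} = - 40 \left(-10 + 5 \left(4 + \left(\left(-2 + 6\right) 3 + 5\right)\right)\right) = - 40 \left(-10 + 5 \left(4 + \left(4 \cdot 3 + 5\right)\right)\right) = - 40 \left(-10 + 5 \left(4 + \left(12 + 5\right)\right)\right) = - 40 \left(-10 + 5 \left(4 + 17\right)\right) = - 40 \left(-10 + 5 \cdot 21\right) = - 40 \left(-10 + 105\right) = \left(-40\right) 95 = -3800$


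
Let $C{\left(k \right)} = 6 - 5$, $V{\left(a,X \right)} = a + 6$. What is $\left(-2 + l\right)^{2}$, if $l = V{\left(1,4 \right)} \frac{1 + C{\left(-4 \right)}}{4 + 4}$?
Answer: $\frac{1}{16} \approx 0.0625$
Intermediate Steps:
$V{\left(a,X \right)} = 6 + a$
$C{\left(k \right)} = 1$
$l = \frac{7}{4}$ ($l = \left(6 + 1\right) \frac{1 + 1}{4 + 4} = 7 \cdot \frac{2}{8} = 7 \cdot 2 \cdot \frac{1}{8} = 7 \cdot \frac{1}{4} = \frac{7}{4} \approx 1.75$)
$\left(-2 + l\right)^{2} = \left(-2 + \frac{7}{4}\right)^{2} = \left(- \frac{1}{4}\right)^{2} = \frac{1}{16}$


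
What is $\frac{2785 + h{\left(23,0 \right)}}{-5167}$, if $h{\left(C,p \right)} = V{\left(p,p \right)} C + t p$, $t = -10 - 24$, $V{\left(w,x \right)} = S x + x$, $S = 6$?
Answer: $- \frac{2785}{5167} \approx -0.539$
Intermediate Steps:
$V{\left(w,x \right)} = 7 x$ ($V{\left(w,x \right)} = 6 x + x = 7 x$)
$t = -34$ ($t = -10 - 24 = -34$)
$h{\left(C,p \right)} = - 34 p + 7 C p$ ($h{\left(C,p \right)} = 7 p C - 34 p = 7 C p - 34 p = - 34 p + 7 C p$)
$\frac{2785 + h{\left(23,0 \right)}}{-5167} = \frac{2785 + 0 \left(-34 + 7 \cdot 23\right)}{-5167} = \left(2785 + 0 \left(-34 + 161\right)\right) \left(- \frac{1}{5167}\right) = \left(2785 + 0 \cdot 127\right) \left(- \frac{1}{5167}\right) = \left(2785 + 0\right) \left(- \frac{1}{5167}\right) = 2785 \left(- \frac{1}{5167}\right) = - \frac{2785}{5167}$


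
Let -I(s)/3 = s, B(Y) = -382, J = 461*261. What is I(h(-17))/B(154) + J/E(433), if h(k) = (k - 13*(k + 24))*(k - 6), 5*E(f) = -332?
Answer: -113669523/63412 ≈ -1792.6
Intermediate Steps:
E(f) = -332/5 (E(f) = (⅕)*(-332) = -332/5)
J = 120321
h(k) = (-312 - 12*k)*(-6 + k) (h(k) = (k - 13*(24 + k))*(-6 + k) = (k + (-312 - 13*k))*(-6 + k) = (-312 - 12*k)*(-6 + k))
I(s) = -3*s
I(h(-17))/B(154) + J/E(433) = -3*(1872 - 240*(-17) - 12*(-17)²)/(-382) + 120321/(-332/5) = -3*(1872 + 4080 - 12*289)*(-1/382) + 120321*(-5/332) = -3*(1872 + 4080 - 3468)*(-1/382) - 601605/332 = -3*2484*(-1/382) - 601605/332 = -7452*(-1/382) - 601605/332 = 3726/191 - 601605/332 = -113669523/63412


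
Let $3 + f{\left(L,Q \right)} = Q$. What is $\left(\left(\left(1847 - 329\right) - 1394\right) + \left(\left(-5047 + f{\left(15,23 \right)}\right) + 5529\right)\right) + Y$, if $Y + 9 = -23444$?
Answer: $-22827$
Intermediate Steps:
$f{\left(L,Q \right)} = -3 + Q$
$Y = -23453$ ($Y = -9 - 23444 = -23453$)
$\left(\left(\left(1847 - 329\right) - 1394\right) + \left(\left(-5047 + f{\left(15,23 \right)}\right) + 5529\right)\right) + Y = \left(\left(\left(1847 - 329\right) - 1394\right) + \left(\left(-5047 + \left(-3 + 23\right)\right) + 5529\right)\right) - 23453 = \left(\left(1518 - 1394\right) + \left(\left(-5047 + 20\right) + 5529\right)\right) - 23453 = \left(124 + \left(-5027 + 5529\right)\right) - 23453 = \left(124 + 502\right) - 23453 = 626 - 23453 = -22827$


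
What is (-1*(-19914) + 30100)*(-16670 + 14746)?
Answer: -96226936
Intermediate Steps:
(-1*(-19914) + 30100)*(-16670 + 14746) = (19914 + 30100)*(-1924) = 50014*(-1924) = -96226936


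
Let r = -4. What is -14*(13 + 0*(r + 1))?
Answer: -182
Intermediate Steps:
-14*(13 + 0*(r + 1)) = -14*(13 + 0*(-4 + 1)) = -14*(13 + 0*(-3)) = -14*(13 + 0) = -14*13 = -182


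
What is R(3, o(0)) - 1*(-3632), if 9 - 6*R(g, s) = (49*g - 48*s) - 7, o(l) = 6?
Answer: 21949/6 ≈ 3658.2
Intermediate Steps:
R(g, s) = 8/3 + 8*s - 49*g/6 (R(g, s) = 3/2 - ((49*g - 48*s) - 7)/6 = 3/2 - ((-48*s + 49*g) - 7)/6 = 3/2 - (-7 - 48*s + 49*g)/6 = 3/2 + (7/6 + 8*s - 49*g/6) = 8/3 + 8*s - 49*g/6)
R(3, o(0)) - 1*(-3632) = (8/3 + 8*6 - 49/6*3) - 1*(-3632) = (8/3 + 48 - 49/2) + 3632 = 157/6 + 3632 = 21949/6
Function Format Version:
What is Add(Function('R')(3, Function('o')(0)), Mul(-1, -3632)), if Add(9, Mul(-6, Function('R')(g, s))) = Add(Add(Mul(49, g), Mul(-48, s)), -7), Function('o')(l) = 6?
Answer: Rational(21949, 6) ≈ 3658.2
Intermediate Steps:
Function('R')(g, s) = Add(Rational(8, 3), Mul(8, s), Mul(Rational(-49, 6), g)) (Function('R')(g, s) = Add(Rational(3, 2), Mul(Rational(-1, 6), Add(Add(Mul(49, g), Mul(-48, s)), -7))) = Add(Rational(3, 2), Mul(Rational(-1, 6), Add(Add(Mul(-48, s), Mul(49, g)), -7))) = Add(Rational(3, 2), Mul(Rational(-1, 6), Add(-7, Mul(-48, s), Mul(49, g)))) = Add(Rational(3, 2), Add(Rational(7, 6), Mul(8, s), Mul(Rational(-49, 6), g))) = Add(Rational(8, 3), Mul(8, s), Mul(Rational(-49, 6), g)))
Add(Function('R')(3, Function('o')(0)), Mul(-1, -3632)) = Add(Add(Rational(8, 3), Mul(8, 6), Mul(Rational(-49, 6), 3)), Mul(-1, -3632)) = Add(Add(Rational(8, 3), 48, Rational(-49, 2)), 3632) = Add(Rational(157, 6), 3632) = Rational(21949, 6)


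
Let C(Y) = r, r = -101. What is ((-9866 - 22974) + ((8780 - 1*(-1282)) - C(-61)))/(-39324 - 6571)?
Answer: 22677/45895 ≈ 0.49411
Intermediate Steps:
C(Y) = -101
((-9866 - 22974) + ((8780 - 1*(-1282)) - C(-61)))/(-39324 - 6571) = ((-9866 - 22974) + ((8780 - 1*(-1282)) - 1*(-101)))/(-39324 - 6571) = (-32840 + ((8780 + 1282) + 101))/(-45895) = (-32840 + (10062 + 101))*(-1/45895) = (-32840 + 10163)*(-1/45895) = -22677*(-1/45895) = 22677/45895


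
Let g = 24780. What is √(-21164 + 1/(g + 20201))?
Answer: I*√42820917155223/44981 ≈ 145.48*I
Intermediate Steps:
√(-21164 + 1/(g + 20201)) = √(-21164 + 1/(24780 + 20201)) = √(-21164 + 1/44981) = √(-951977883/44981) = I*√42820917155223/44981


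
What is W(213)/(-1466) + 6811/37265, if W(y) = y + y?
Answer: -2944982/27315245 ≈ -0.10781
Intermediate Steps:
W(y) = 2*y
W(213)/(-1466) + 6811/37265 = (2*213)/(-1466) + 6811/37265 = 426*(-1/1466) + 6811*(1/37265) = -213/733 + 6811/37265 = -2944982/27315245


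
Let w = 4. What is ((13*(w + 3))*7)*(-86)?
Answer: -54782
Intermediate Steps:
((13*(w + 3))*7)*(-86) = ((13*(4 + 3))*7)*(-86) = ((13*7)*7)*(-86) = (91*7)*(-86) = 637*(-86) = -54782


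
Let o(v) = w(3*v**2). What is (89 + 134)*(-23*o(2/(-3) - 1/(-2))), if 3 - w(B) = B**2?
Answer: -2210599/144 ≈ -15351.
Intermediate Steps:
w(B) = 3 - B**2
o(v) = 3 - 9*v**4 (o(v) = 3 - (3*v**2)**2 = 3 - 9*v**4)
(89 + 134)*(-23*o(2/(-3) - 1/(-2))) = (89 + 134)*(-23*(3 - 9*(2/(-3) - 1/(-2))**4)) = 223*(-23*(3 - 9*(2*(-1/3) - 1*(-1/2))**4)) = 223*(-23*(3 - 9*(-2/3 + 1/2)**4)) = 223*(-23*(3 - 9*(-1/6)**4)) = 223*(-23*(3 - 9*1/1296)) = 223*(-23*(3 - 1/144)) = 223*(-23*431/144) = 223*(-9913/144) = -2210599/144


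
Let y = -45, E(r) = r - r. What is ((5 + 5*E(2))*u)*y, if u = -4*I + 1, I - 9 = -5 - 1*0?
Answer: 3375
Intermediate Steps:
E(r) = 0
I = 4 (I = 9 + (-5 - 1*0) = 9 + (-5 + 0) = 9 - 5 = 4)
u = -15 (u = -4*4 + 1 = -16 + 1 = -15)
((5 + 5*E(2))*u)*y = ((5 + 5*0)*(-15))*(-45) = ((5 + 0)*(-15))*(-45) = (5*(-15))*(-45) = -75*(-45) = 3375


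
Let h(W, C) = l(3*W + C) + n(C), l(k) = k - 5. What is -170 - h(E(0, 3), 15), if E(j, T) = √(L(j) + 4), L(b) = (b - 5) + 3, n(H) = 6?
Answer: -186 - 3*√2 ≈ -190.24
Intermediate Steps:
l(k) = -5 + k
L(b) = -2 + b (L(b) = (-5 + b) + 3 = -2 + b)
E(j, T) = √(2 + j) (E(j, T) = √((-2 + j) + 4) = √(2 + j))
h(W, C) = 1 + C + 3*W (h(W, C) = (-5 + (3*W + C)) + 6 = (-5 + (C + 3*W)) + 6 = (-5 + C + 3*W) + 6 = 1 + C + 3*W)
-170 - h(E(0, 3), 15) = -170 - (1 + 15 + 3*√(2 + 0)) = -170 - (1 + 15 + 3*√2) = -170 - (16 + 3*√2) = -170 + (-16 - 3*√2) = -186 - 3*√2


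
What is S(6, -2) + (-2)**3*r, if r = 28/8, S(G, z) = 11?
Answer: -17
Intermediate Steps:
r = 7/2 (r = (1/8)*28 = 7/2 ≈ 3.5000)
S(6, -2) + (-2)**3*r = 11 + (-2)**3*(7/2) = 11 - 8*7/2 = 11 - 28 = -17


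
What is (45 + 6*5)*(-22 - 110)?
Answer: -9900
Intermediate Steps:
(45 + 6*5)*(-22 - 110) = (45 + 30)*(-132) = 75*(-132) = -9900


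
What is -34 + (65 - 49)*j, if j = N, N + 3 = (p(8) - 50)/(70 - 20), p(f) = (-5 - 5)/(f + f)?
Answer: -491/5 ≈ -98.200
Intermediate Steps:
p(f) = -5/f (p(f) = -10*1/(2*f) = -5/f)
N = -321/80 (N = -3 + (-5/8 - 50)/(70 - 20) = -3 + (-5*⅛ - 50)/50 = -3 + (-5/8 - 50)*(1/50) = -3 - 405/8*1/50 = -3 - 81/80 = -321/80 ≈ -4.0125)
j = -321/80 ≈ -4.0125
-34 + (65 - 49)*j = -34 + (65 - 49)*(-321/80) = -34 + 16*(-321/80) = -34 - 321/5 = -491/5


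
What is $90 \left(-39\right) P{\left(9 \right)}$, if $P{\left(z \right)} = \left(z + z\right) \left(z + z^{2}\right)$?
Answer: $-5686200$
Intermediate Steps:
$P{\left(z \right)} = 2 z \left(z + z^{2}\right)$
$90 \left(-39\right) P{\left(9 \right)} = 90 \left(-39\right) 2 \cdot 9^{2} \left(1 + 9\right) = - 3510 \cdot 2 \cdot 81 \cdot 10 = \left(-3510\right) 1620 = -5686200$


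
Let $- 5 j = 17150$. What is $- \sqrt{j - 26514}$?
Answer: $- 2 i \sqrt{7486} \approx - 173.04 i$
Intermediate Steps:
$j = -3430$ ($j = \left(- \frac{1}{5}\right) 17150 = -3430$)
$- \sqrt{j - 26514} = - \sqrt{-3430 - 26514} = - \sqrt{-29944} = - 2 i \sqrt{7486}$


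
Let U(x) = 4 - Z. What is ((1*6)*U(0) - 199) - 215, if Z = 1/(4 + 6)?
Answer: -1953/5 ≈ -390.60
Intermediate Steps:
Z = ⅒ (Z = 1/10 = ⅒ ≈ 0.10000)
U(x) = 39/10 (U(x) = 4 - 1*⅒ = 4 - ⅒ = 39/10)
((1*6)*U(0) - 199) - 215 = ((1*6)*(39/10) - 199) - 215 = (6*(39/10) - 199) - 215 = (117/5 - 199) - 215 = -878/5 - 215 = -1953/5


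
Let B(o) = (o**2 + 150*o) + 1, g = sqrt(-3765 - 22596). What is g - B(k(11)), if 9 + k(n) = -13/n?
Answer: 172135/121 + 3*I*sqrt(2929) ≈ 1422.6 + 162.36*I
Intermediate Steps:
k(n) = -9 - 13/n
g = 3*I*sqrt(2929) (g = sqrt(-26361) = 3*I*sqrt(2929) ≈ 162.36*I)
B(o) = 1 + o**2 + 150*o
g - B(k(11)) = 3*I*sqrt(2929) - (1 + (-9 - 13/11)**2 + 150*(-9 - 13/11)) = 3*I*sqrt(2929) - (1 + (-112/11)**2 + 150*(-112/11)) = 3*I*sqrt(2929) - (1 + 12544/121 - 16800/11) = 3*I*sqrt(2929) - 1*(-172135/121) = 3*I*sqrt(2929) + 172135/121 = 172135/121 + 3*I*sqrt(2929)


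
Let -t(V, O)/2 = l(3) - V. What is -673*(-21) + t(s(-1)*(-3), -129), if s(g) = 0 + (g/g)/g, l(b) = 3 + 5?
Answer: 14123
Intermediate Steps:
l(b) = 8
s(g) = 1/g (s(g) = 0 + 1/g = 1/g)
t(V, O) = -16 + 2*V (t(V, O) = -2*(8 - V) = -16 + 2*V)
-673*(-21) + t(s(-1)*(-3), -129) = -673*(-21) + (-16 + 2*(-3/(-1))) = 14133 + (-16 + 2*(-1*(-3))) = 14133 + (-16 + 2*3) = 14133 + (-16 + 6) = 14133 - 10 = 14123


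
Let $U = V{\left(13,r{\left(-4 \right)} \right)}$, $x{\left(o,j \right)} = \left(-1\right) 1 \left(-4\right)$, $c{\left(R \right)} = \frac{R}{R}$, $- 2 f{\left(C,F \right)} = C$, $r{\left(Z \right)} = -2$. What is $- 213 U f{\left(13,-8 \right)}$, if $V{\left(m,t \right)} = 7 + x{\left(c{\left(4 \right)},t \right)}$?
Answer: $\frac{30459}{2} \approx 15230.0$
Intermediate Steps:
$f{\left(C,F \right)} = - \frac{C}{2}$
$c{\left(R \right)} = 1$
$x{\left(o,j \right)} = 4$ ($x{\left(o,j \right)} = \left(-1\right) \left(-4\right) = 4$)
$V{\left(m,t \right)} = 11$ ($V{\left(m,t \right)} = 7 + 4 = 11$)
$U = 11$
$- 213 U f{\left(13,-8 \right)} = \left(-213\right) 11 \left(\left(- \frac{1}{2}\right) 13\right) = \left(-2343\right) \left(- \frac{13}{2}\right) = \frac{30459}{2}$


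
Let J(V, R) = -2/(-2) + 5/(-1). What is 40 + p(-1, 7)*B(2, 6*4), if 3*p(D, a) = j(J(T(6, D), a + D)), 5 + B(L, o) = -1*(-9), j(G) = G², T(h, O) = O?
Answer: 184/3 ≈ 61.333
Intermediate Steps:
J(V, R) = -4 (J(V, R) = -2*(-½) + 5*(-1) = 1 - 5 = -4)
B(L, o) = 4 (B(L, o) = -5 - 1*(-9) = -5 + 9 = 4)
p(D, a) = 16/3 (p(D, a) = (⅓)*(-4)² = (⅓)*16 = 16/3)
40 + p(-1, 7)*B(2, 6*4) = 40 + (16/3)*4 = 40 + 64/3 = 184/3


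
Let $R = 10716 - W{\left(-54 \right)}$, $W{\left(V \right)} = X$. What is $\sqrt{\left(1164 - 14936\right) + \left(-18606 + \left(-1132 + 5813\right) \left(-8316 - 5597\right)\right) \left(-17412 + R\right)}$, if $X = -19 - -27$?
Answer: $2 \sqrt{109183618241} \approx 6.6086 \cdot 10^{5}$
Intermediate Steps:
$X = 8$ ($X = -19 + 27 = 8$)
$W{\left(V \right)} = 8$
$R = 10708$ ($R = 10716 - 8 = 10708$)
$\sqrt{\left(1164 - 14936\right) + \left(-18606 + \left(-1132 + 5813\right) \left(-8316 - 5597\right)\right) \left(-17412 + R\right)} = \sqrt{\left(1164 - 14936\right) + \left(-18606 + \left(-1132 + 5813\right) \left(-8316 - 5597\right)\right) \left(-17412 + 10708\right)} = \sqrt{-13772 + \left(-18606 + 4681 \left(-13913\right)\right) \left(-6704\right)} = \sqrt{-13772 + \left(-18606 - 65126753\right) \left(-6704\right)} = \sqrt{-13772 - -436734486736} = \sqrt{-13772 + 436734486736} = \sqrt{436734472964} = 2 \sqrt{109183618241}$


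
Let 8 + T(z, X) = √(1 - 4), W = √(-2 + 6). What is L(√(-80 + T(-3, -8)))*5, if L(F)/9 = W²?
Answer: 180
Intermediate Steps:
W = 2 (W = √4 = 2)
T(z, X) = -8 + I*√3 (T(z, X) = -8 + √(1 - 4) = -8 + √(-3) = -8 + I*√3)
L(F) = 36 (L(F) = 9*2² = 9*4 = 36)
L(√(-80 + T(-3, -8)))*5 = 36*5 = 180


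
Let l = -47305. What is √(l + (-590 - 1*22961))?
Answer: 2*I*√17714 ≈ 266.19*I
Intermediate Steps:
√(l + (-590 - 1*22961)) = √(-47305 + (-590 - 1*22961)) = √(-47305 + (-590 - 22961)) = √(-47305 - 23551) = √(-70856) = 2*I*√17714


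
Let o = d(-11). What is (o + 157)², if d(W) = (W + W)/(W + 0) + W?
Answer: 21904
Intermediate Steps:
d(W) = 2 + W (d(W) = (2*W)/W + W = 2 + W)
o = -9 (o = 2 - 11 = -9)
(o + 157)² = (-9 + 157)² = 148² = 21904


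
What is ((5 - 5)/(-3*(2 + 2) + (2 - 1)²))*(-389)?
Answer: 0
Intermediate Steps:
((5 - 5)/(-3*(2 + 2) + (2 - 1)²))*(-389) = (0/(-3*4 + 1²))*(-389) = (0/(-12 + 1))*(-389) = (0/(-11))*(-389) = (0*(-1/11))*(-389) = 0*(-389) = 0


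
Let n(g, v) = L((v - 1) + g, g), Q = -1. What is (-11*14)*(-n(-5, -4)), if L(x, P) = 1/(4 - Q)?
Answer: 154/5 ≈ 30.800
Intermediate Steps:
L(x, P) = 1/5 (L(x, P) = 1/(4 - 1*(-1)) = 1/(4 + 1) = 1/5)
n(g, v) = 1/5
(-11*14)*(-n(-5, -4)) = (-11*14)*(-1*1/5) = -154*(-1/5) = 154/5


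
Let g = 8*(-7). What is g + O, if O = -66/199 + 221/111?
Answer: -1200331/22089 ≈ -54.341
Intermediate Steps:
g = -56
O = 36653/22089 (O = -66*1/199 + 221*(1/111) = -66/199 + 221/111 = 36653/22089 ≈ 1.6593)
g + O = -56 + 36653/22089 = -1200331/22089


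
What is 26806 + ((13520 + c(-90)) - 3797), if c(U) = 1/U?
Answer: 3287609/90 ≈ 36529.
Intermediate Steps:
26806 + ((13520 + c(-90)) - 3797) = 26806 + ((13520 + 1/(-90)) - 3797) = 26806 + ((13520 - 1/90) - 3797) = 26806 + (1216799/90 - 3797) = 26806 + 875069/90 = 3287609/90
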